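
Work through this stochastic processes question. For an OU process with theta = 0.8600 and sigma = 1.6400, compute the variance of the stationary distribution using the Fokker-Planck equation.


Stationary variance = sigma^2 / (2*theta)
= 1.6400^2 / (2*0.8600)
= 2.6896 / 1.7200
= 1.5637

1.5637


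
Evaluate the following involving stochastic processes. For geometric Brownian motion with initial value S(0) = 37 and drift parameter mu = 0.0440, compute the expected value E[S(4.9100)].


E[S(t)] = S(0) * exp(mu * t)
= 37 * exp(0.0440 * 4.9100)
= 37 * 1.2412
= 45.9226

45.9226


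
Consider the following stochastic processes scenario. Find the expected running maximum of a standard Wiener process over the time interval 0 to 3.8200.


E(max B(s)) = sqrt(2t/pi)
= sqrt(2*3.8200/pi)
= sqrt(2.4319)
= 1.5595

1.5595


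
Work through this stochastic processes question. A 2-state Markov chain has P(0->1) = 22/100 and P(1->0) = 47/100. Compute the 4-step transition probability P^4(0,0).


Computing P^4 by matrix multiplication.
P = [[0.7800, 0.2200], [0.4700, 0.5300]]
After raising P to the power 4:
P^4(0,0) = 0.6841

0.6841


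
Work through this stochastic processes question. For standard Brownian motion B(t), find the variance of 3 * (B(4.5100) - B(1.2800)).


Var(alpha*(B(t)-B(s))) = alpha^2 * (t-s)
= 3^2 * (4.5100 - 1.2800)
= 9 * 3.2300
= 29.0700

29.0700


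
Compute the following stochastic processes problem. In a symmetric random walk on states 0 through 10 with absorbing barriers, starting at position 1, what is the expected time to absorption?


For symmetric RW on 0,...,N with absorbing barriers, E(i) = i*(N-i)
E(1) = 1 * 9 = 9

9


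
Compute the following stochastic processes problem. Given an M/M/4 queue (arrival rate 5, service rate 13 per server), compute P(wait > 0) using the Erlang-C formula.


a = lambda/mu = 0.3846
rho = a/c = 0.0962
Erlang-C formula applied:
C(c,a) = 6.8669e-04

6.8669e-04


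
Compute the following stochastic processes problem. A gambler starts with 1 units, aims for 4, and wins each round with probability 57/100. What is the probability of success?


Gambler's ruin formula:
r = q/p = 0.4300/0.5700 = 0.7544
P(win) = (1 - r^i)/(1 - r^N)
= (1 - 0.7544^1)/(1 - 0.7544^4)
= 0.3633

0.3633


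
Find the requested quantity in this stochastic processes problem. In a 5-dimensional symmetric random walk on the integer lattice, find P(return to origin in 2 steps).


P(return in 2 steps) = P(reverse first step) = 1/(2d)
= 1/10
= 0.1000

0.1000


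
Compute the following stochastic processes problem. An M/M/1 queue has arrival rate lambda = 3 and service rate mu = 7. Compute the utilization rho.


rho = lambda/mu
= 3/7
= 0.4286

0.4286


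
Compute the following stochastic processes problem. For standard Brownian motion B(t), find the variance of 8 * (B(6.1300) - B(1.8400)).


Var(alpha*(B(t)-B(s))) = alpha^2 * (t-s)
= 8^2 * (6.1300 - 1.8400)
= 64 * 4.2900
= 274.5600

274.5600


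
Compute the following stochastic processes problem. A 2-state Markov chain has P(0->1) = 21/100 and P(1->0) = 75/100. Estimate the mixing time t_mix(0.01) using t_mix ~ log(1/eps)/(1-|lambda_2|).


lambda_2 = |1 - p01 - p10| = |1 - 0.2100 - 0.7500| = 0.0400
t_mix ~ log(1/eps)/(1 - |lambda_2|)
= log(100)/(1 - 0.0400) = 4.6052/0.9600
= 4.7971

4.7971


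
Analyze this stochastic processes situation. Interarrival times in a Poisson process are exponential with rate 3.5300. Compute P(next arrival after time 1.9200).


P(X > t) = exp(-lambda * t)
= exp(-3.5300 * 1.9200)
= exp(-6.7776) = 0.0011

0.0011


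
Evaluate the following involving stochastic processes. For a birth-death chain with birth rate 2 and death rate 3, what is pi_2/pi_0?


For birth-death process, pi_n/pi_0 = (lambda/mu)^n
= (2/3)^2
= 0.4444

0.4444


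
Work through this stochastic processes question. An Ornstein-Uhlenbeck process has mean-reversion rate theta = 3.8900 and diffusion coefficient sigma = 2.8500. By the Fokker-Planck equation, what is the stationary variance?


Stationary variance = sigma^2 / (2*theta)
= 2.8500^2 / (2*3.8900)
= 8.1225 / 7.7800
= 1.0440

1.0440


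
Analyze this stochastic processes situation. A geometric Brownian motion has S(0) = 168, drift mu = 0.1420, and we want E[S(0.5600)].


E[S(t)] = S(0) * exp(mu * t)
= 168 * exp(0.1420 * 0.5600)
= 168 * 1.0828
= 181.9049

181.9049


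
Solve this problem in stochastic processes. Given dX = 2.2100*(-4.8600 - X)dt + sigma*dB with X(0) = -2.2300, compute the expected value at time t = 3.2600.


E[X(t)] = mu + (X(0) - mu)*exp(-theta*t)
= -4.8600 + (-2.2300 - -4.8600)*exp(-2.2100*3.2600)
= -4.8600 + 2.6300 * 7.4316e-04
= -4.8580

-4.8580


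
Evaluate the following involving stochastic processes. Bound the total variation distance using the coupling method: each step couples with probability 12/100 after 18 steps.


TV distance bound <= (1-delta)^n
= (1 - 0.1200)^18
= 0.8800^18
= 0.1002

0.1002


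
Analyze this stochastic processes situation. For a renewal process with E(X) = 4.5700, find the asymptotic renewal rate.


Long-run renewal rate = 1/E(X)
= 1/4.5700
= 0.2188

0.2188


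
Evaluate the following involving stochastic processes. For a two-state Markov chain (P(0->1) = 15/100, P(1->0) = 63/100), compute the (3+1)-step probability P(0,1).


P^4 = P^3 * P^1
Computing via matrix multiplication of the transition matrix.
Entry (0,1) of P^4 = 0.1919

0.1919


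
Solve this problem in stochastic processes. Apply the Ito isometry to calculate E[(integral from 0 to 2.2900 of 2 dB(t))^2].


By Ito isometry: E[(int f dB)^2] = int f^2 dt
= 2^2 * 2.2900
= 4 * 2.2900 = 9.1600

9.1600


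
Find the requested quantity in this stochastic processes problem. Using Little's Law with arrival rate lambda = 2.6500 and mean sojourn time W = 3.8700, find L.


Little's Law: L = lambda * W
= 2.6500 * 3.8700
= 10.2555

10.2555


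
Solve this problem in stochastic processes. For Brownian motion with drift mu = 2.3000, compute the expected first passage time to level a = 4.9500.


Expected first passage time = a/mu
= 4.9500/2.3000
= 2.1522

2.1522


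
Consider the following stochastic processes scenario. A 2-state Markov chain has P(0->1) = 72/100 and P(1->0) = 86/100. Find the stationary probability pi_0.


Stationary distribution: pi_0 = p10/(p01+p10), pi_1 = p01/(p01+p10)
p01 = 0.7200, p10 = 0.8600
pi_0 = 0.5443

0.5443


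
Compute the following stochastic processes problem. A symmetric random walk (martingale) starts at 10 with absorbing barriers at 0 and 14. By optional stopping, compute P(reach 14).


By optional stopping theorem: E(M at tau) = M(0) = 10
P(hit 14)*14 + P(hit 0)*0 = 10
P(hit 14) = (10 - 0)/(14 - 0) = 5/7 = 0.7143

0.7143


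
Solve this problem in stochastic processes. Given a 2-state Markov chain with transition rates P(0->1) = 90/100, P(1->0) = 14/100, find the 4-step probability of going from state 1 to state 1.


Computing P^4 by matrix multiplication.
P = [[0.1000, 0.9000], [0.1400, 0.8600]]
After raising P to the power 4:
P^4(1,1) = 0.8654

0.8654


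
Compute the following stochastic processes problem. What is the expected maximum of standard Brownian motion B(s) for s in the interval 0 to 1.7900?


E(max B(s)) = sqrt(2t/pi)
= sqrt(2*1.7900/pi)
= sqrt(1.1395)
= 1.0675

1.0675


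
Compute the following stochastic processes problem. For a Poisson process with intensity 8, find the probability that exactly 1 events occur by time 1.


P(N(t)=k) = (lambda*t)^k * exp(-lambda*t) / k!
lambda*t = 8
= 8^1 * exp(-8) / 1!
= 8 * 3.3546e-04 / 1
= 0.0027

0.0027


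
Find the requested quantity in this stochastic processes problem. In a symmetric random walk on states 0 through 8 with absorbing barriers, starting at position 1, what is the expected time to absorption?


For symmetric RW on 0,...,N with absorbing barriers, E(i) = i*(N-i)
E(1) = 1 * 7 = 7

7


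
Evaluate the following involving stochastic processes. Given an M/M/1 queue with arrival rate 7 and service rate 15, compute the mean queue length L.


rho = 7/15 = 0.4667
L = rho/(1-rho)
= 0.4667/0.5333
= 0.8750

0.8750


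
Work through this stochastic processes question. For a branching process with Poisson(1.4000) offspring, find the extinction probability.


Since mu = 1.4000 > 1, extinction prob q < 1.
Solve s = exp(mu*(s-1)) iteratively.
q = 0.4890

0.4890


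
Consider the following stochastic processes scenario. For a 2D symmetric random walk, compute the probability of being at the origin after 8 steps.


P = C(8,4)^2 / 4^8
= 70^2 / 65536
= 4900 / 65536
= 0.0748

0.0748


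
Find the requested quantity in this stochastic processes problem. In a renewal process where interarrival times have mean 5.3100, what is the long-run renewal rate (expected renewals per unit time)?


Long-run renewal rate = 1/E(X)
= 1/5.3100
= 0.1883

0.1883


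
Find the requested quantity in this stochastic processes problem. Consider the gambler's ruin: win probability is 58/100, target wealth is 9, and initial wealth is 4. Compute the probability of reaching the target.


Gambler's ruin formula:
r = q/p = 0.4200/0.5800 = 0.7241
P(win) = (1 - r^i)/(1 - r^N)
= (1 - 0.7241^4)/(1 - 0.7241^9)
= 0.7670

0.7670


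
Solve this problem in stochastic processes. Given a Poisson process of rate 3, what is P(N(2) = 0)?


P(N(t)=k) = (lambda*t)^k * exp(-lambda*t) / k!
lambda*t = 6
= 6^0 * exp(-6) / 0!
= 1 * 0.0025 / 1
= 0.0025

0.0025


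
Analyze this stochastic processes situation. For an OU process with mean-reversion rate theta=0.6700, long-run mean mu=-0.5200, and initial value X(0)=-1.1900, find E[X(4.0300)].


E[X(t)] = mu + (X(0) - mu)*exp(-theta*t)
= -0.5200 + (-1.1900 - -0.5200)*exp(-0.6700*4.0300)
= -0.5200 + -0.6700 * 0.0672
= -0.5650

-0.5650


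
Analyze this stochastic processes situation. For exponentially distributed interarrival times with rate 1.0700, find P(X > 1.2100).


P(X > t) = exp(-lambda * t)
= exp(-1.0700 * 1.2100)
= exp(-1.2947) = 0.2740

0.2740


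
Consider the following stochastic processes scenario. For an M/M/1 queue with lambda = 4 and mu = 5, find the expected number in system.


rho = 4/5 = 0.8000
L = rho/(1-rho)
= 0.8000/0.2000
= 4.0000

4.0000


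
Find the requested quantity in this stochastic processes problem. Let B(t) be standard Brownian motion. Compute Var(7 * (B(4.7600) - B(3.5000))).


Var(alpha*(B(t)-B(s))) = alpha^2 * (t-s)
= 7^2 * (4.7600 - 3.5000)
= 49 * 1.2600
= 61.7400

61.7400


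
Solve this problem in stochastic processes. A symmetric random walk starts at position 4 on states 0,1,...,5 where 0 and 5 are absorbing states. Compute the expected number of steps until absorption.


For symmetric RW on 0,...,N with absorbing barriers, E(i) = i*(N-i)
E(4) = 4 * 1 = 4

4


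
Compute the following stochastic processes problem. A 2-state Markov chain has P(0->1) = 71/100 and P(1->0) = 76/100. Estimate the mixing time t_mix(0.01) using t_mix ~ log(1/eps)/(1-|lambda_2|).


lambda_2 = |1 - p01 - p10| = |1 - 0.7100 - 0.7600| = 0.4700
t_mix ~ log(1/eps)/(1 - |lambda_2|)
= log(100)/(1 - 0.4700) = 4.6052/0.5300
= 8.6890

8.6890


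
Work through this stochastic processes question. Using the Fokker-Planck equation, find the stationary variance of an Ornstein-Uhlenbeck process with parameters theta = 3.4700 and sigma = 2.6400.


Stationary variance = sigma^2 / (2*theta)
= 2.6400^2 / (2*3.4700)
= 6.9696 / 6.9400
= 1.0043

1.0043


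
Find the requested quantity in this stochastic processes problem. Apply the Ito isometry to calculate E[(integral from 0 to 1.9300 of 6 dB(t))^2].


By Ito isometry: E[(int f dB)^2] = int f^2 dt
= 6^2 * 1.9300
= 36 * 1.9300 = 69.4800

69.4800


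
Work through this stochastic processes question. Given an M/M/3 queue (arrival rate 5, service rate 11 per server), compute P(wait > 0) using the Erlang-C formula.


a = lambda/mu = 0.4545
rho = a/c = 0.1515
Erlang-C formula applied:
C(c,a) = 0.0117

0.0117


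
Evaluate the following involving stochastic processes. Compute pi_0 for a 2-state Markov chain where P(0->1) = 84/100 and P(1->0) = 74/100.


Stationary distribution: pi_0 = p10/(p01+p10), pi_1 = p01/(p01+p10)
p01 = 0.8400, p10 = 0.7400
pi_0 = 0.4684

0.4684


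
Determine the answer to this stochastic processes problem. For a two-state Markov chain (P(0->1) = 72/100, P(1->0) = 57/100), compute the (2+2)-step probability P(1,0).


P^4 = P^2 * P^2
Computing via matrix multiplication of the transition matrix.
Entry (1,0) of P^4 = 0.4387

0.4387


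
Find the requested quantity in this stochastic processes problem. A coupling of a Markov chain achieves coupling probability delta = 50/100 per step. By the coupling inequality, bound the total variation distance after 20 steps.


TV distance bound <= (1-delta)^n
= (1 - 0.5000)^20
= 0.5000^20
= 9.5367e-07

9.5367e-07


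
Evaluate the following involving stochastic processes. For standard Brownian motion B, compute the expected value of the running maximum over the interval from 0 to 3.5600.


E(max B(s)) = sqrt(2t/pi)
= sqrt(2*3.5600/pi)
= sqrt(2.2664)
= 1.5054

1.5054


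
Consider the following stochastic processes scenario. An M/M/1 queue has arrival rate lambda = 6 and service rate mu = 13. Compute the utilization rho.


rho = lambda/mu
= 6/13
= 0.4615

0.4615


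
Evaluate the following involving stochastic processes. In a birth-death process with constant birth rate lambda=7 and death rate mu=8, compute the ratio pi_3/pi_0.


For birth-death process, pi_n/pi_0 = (lambda/mu)^n
= (7/8)^3
= 0.6699

0.6699


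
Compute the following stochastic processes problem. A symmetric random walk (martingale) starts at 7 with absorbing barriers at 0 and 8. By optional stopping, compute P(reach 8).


By optional stopping theorem: E(M at tau) = M(0) = 7
P(hit 8)*8 + P(hit 0)*0 = 7
P(hit 8) = (7 - 0)/(8 - 0) = 7/8 = 0.8750

0.8750


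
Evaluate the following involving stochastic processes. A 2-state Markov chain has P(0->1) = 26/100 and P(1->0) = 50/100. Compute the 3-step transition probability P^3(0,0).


Computing P^3 by matrix multiplication.
P = [[0.7400, 0.2600], [0.5000, 0.5000]]
After raising P to the power 3:
P^3(0,0) = 0.6626

0.6626


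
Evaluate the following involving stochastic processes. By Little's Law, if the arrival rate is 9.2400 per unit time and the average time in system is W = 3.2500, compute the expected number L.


Little's Law: L = lambda * W
= 9.2400 * 3.2500
= 30.0300

30.0300


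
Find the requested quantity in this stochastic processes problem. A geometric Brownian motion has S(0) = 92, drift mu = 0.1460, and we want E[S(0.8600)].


E[S(t)] = S(0) * exp(mu * t)
= 92 * exp(0.1460 * 0.8600)
= 92 * 1.1338
= 104.3081

104.3081


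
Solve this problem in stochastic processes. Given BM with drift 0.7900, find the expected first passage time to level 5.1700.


Expected first passage time = a/mu
= 5.1700/0.7900
= 6.5443

6.5443


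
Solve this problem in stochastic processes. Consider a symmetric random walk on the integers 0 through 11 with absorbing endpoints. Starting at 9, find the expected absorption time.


For symmetric RW on 0,...,N with absorbing barriers, E(i) = i*(N-i)
E(9) = 9 * 2 = 18

18


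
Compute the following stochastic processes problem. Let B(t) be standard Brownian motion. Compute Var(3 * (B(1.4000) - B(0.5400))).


Var(alpha*(B(t)-B(s))) = alpha^2 * (t-s)
= 3^2 * (1.4000 - 0.5400)
= 9 * 0.8600
= 7.7400

7.7400


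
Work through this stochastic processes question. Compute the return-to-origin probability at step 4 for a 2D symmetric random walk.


P = C(4,2)^2 / 4^4
= 6^2 / 256
= 36 / 256
= 0.1406

0.1406


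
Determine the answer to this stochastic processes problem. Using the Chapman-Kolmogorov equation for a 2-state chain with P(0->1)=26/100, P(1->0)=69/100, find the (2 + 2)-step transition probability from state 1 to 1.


P^4 = P^2 * P^2
Computing via matrix multiplication of the transition matrix.
Entry (1,1) of P^4 = 0.2737

0.2737


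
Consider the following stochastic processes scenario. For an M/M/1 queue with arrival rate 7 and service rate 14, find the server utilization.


rho = lambda/mu
= 7/14
= 0.5000

0.5000


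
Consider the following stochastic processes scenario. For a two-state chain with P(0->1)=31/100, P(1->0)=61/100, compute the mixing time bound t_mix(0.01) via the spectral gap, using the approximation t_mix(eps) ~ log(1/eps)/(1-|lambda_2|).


lambda_2 = |1 - p01 - p10| = |1 - 0.3100 - 0.6100| = 0.0800
t_mix ~ log(1/eps)/(1 - |lambda_2|)
= log(100)/(1 - 0.0800) = 4.6052/0.9200
= 5.0056

5.0056


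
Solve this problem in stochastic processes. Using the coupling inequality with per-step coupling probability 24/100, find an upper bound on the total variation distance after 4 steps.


TV distance bound <= (1-delta)^n
= (1 - 0.2400)^4
= 0.7600^4
= 0.3336

0.3336


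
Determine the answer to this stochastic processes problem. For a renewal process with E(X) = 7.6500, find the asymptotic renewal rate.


Long-run renewal rate = 1/E(X)
= 1/7.6500
= 0.1307

0.1307


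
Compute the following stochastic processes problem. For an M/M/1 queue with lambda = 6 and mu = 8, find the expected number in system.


rho = 6/8 = 0.7500
L = rho/(1-rho)
= 0.7500/0.2500
= 3.0000

3.0000


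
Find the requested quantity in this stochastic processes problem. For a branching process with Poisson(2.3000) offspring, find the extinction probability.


Since mu = 2.3000 > 1, extinction prob q < 1.
Solve s = exp(mu*(s-1)) iteratively.
q = 0.1376

0.1376


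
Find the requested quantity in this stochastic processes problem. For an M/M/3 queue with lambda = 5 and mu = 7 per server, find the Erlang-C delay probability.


a = lambda/mu = 0.7143
rho = a/c = 0.2381
Erlang-C formula applied:
C(c,a) = 0.0389

0.0389


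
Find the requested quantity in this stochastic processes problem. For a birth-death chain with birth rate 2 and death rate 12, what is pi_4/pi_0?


For birth-death process, pi_n/pi_0 = (lambda/mu)^n
= (2/12)^4
= 7.7160e-04

7.7160e-04


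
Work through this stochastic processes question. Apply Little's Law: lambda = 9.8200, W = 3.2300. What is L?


Little's Law: L = lambda * W
= 9.8200 * 3.2300
= 31.7186

31.7186


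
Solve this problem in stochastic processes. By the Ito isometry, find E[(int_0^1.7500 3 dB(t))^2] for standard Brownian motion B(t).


By Ito isometry: E[(int f dB)^2] = int f^2 dt
= 3^2 * 1.7500
= 9 * 1.7500 = 15.7500

15.7500


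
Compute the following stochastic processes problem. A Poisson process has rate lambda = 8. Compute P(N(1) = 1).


P(N(t)=k) = (lambda*t)^k * exp(-lambda*t) / k!
lambda*t = 8
= 8^1 * exp(-8) / 1!
= 8 * 3.3546e-04 / 1
= 0.0027

0.0027


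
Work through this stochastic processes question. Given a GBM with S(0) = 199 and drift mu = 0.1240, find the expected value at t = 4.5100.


E[S(t)] = S(0) * exp(mu * t)
= 199 * exp(0.1240 * 4.5100)
= 199 * 1.7493
= 348.1192

348.1192


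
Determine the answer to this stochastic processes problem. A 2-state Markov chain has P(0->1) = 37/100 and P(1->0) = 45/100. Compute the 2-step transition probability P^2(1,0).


Computing P^2 by matrix multiplication.
P = [[0.6300, 0.3700], [0.4500, 0.5500]]
After raising P to the power 2:
P^2(1,0) = 0.5310

0.5310


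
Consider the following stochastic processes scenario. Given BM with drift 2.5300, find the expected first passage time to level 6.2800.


Expected first passage time = a/mu
= 6.2800/2.5300
= 2.4822

2.4822


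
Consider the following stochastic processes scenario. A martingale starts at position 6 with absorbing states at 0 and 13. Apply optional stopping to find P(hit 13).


By optional stopping theorem: E(M at tau) = M(0) = 6
P(hit 13)*13 + P(hit 0)*0 = 6
P(hit 13) = (6 - 0)/(13 - 0) = 6/13 = 0.4615

0.4615


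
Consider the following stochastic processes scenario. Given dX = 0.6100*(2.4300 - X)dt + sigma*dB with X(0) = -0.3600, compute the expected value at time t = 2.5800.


E[X(t)] = mu + (X(0) - mu)*exp(-theta*t)
= 2.4300 + (-0.3600 - 2.4300)*exp(-0.6100*2.5800)
= 2.4300 + -2.7900 * 0.2073
= 1.8518

1.8518


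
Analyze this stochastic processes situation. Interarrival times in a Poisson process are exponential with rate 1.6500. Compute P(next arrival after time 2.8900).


P(X > t) = exp(-lambda * t)
= exp(-1.6500 * 2.8900)
= exp(-4.7685) = 0.0085

0.0085


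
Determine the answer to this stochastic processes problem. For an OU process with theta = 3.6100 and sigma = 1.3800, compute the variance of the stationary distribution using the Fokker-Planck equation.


Stationary variance = sigma^2 / (2*theta)
= 1.3800^2 / (2*3.6100)
= 1.9044 / 7.2200
= 0.2638

0.2638


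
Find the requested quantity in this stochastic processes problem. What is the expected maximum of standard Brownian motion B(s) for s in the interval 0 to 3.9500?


E(max B(s)) = sqrt(2t/pi)
= sqrt(2*3.9500/pi)
= sqrt(2.5146)
= 1.5858

1.5858


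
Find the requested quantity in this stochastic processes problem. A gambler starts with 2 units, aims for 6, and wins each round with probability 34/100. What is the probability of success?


Gambler's ruin formula:
r = q/p = 0.6600/0.3400 = 1.9412
P(win) = (1 - r^i)/(1 - r^N)
= (1 - 1.9412^2)/(1 - 1.9412^6)
= 0.0527

0.0527


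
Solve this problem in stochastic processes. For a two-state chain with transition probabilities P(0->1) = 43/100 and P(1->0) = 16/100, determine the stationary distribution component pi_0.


Stationary distribution: pi_0 = p10/(p01+p10), pi_1 = p01/(p01+p10)
p01 = 0.4300, p10 = 0.1600
pi_0 = 0.2712

0.2712


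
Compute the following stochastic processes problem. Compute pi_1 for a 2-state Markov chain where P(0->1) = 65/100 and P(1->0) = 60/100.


Stationary distribution: pi_0 = p10/(p01+p10), pi_1 = p01/(p01+p10)
p01 = 0.6500, p10 = 0.6000
pi_1 = 0.5200

0.5200


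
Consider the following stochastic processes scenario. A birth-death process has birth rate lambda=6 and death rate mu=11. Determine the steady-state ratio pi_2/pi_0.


For birth-death process, pi_n/pi_0 = (lambda/mu)^n
= (6/11)^2
= 0.2975

0.2975


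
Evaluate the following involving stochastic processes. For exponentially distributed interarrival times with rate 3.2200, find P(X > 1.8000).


P(X > t) = exp(-lambda * t)
= exp(-3.2200 * 1.8000)
= exp(-5.7960) = 0.0030

0.0030


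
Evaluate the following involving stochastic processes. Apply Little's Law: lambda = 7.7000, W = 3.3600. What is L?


Little's Law: L = lambda * W
= 7.7000 * 3.3600
= 25.8720

25.8720


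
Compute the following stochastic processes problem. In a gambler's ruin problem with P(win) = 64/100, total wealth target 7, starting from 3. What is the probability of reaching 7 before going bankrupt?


Gambler's ruin formula:
r = q/p = 0.3600/0.6400 = 0.5625
P(win) = (1 - r^i)/(1 - r^N)
= (1 - 0.5625^3)/(1 - 0.5625^7)
= 0.8369

0.8369


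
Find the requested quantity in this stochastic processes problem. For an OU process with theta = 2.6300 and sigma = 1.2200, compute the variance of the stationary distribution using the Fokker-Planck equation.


Stationary variance = sigma^2 / (2*theta)
= 1.2200^2 / (2*2.6300)
= 1.4884 / 5.2600
= 0.2830

0.2830


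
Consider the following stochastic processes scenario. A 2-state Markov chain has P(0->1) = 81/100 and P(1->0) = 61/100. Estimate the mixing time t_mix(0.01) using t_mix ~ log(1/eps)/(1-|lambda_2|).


lambda_2 = |1 - p01 - p10| = |1 - 0.8100 - 0.6100| = 0.4200
t_mix ~ log(1/eps)/(1 - |lambda_2|)
= log(100)/(1 - 0.4200) = 4.6052/0.5800
= 7.9399

7.9399


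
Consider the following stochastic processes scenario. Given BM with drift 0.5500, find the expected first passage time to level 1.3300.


Expected first passage time = a/mu
= 1.3300/0.5500
= 2.4182

2.4182


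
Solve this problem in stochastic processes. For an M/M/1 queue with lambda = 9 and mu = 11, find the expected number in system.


rho = 9/11 = 0.8182
L = rho/(1-rho)
= 0.8182/0.1818
= 4.5000

4.5000


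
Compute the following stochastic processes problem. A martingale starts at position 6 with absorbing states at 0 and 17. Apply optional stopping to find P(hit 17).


By optional stopping theorem: E(M at tau) = M(0) = 6
P(hit 17)*17 + P(hit 0)*0 = 6
P(hit 17) = (6 - 0)/(17 - 0) = 6/17 = 0.3529

0.3529


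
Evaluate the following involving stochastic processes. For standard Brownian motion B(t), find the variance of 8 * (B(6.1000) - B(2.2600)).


Var(alpha*(B(t)-B(s))) = alpha^2 * (t-s)
= 8^2 * (6.1000 - 2.2600)
= 64 * 3.8400
= 245.7600

245.7600


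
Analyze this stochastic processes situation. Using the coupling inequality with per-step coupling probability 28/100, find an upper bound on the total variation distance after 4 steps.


TV distance bound <= (1-delta)^n
= (1 - 0.2800)^4
= 0.7200^4
= 0.2687

0.2687


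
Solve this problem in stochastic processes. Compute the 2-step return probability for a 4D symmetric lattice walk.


P(return in 2 steps) = P(reverse first step) = 1/(2d)
= 1/8
= 0.1250

0.1250


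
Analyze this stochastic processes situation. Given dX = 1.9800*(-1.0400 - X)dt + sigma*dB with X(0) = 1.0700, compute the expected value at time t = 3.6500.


E[X(t)] = mu + (X(0) - mu)*exp(-theta*t)
= -1.0400 + (1.0700 - -1.0400)*exp(-1.9800*3.6500)
= -1.0400 + 2.1100 * 7.2670e-04
= -1.0385

-1.0385


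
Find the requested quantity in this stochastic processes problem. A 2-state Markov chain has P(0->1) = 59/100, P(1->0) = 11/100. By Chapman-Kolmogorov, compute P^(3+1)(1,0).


P^4 = P^3 * P^1
Computing via matrix multiplication of the transition matrix.
Entry (1,0) of P^4 = 0.1559

0.1559


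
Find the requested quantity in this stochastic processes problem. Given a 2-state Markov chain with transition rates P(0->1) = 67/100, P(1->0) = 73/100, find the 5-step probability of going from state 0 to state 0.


Computing P^5 by matrix multiplication.
P = [[0.3300, 0.6700], [0.7300, 0.2700]]
After raising P to the power 5:
P^5(0,0) = 0.5165

0.5165


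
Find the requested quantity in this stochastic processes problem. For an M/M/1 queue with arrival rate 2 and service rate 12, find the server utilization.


rho = lambda/mu
= 2/12
= 0.1667

0.1667


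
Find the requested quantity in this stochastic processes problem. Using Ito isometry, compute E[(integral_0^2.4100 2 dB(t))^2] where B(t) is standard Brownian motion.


By Ito isometry: E[(int f dB)^2] = int f^2 dt
= 2^2 * 2.4100
= 4 * 2.4100 = 9.6400

9.6400


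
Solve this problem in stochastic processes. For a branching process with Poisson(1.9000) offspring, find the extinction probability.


Since mu = 1.9000 > 1, extinction prob q < 1.
Solve s = exp(mu*(s-1)) iteratively.
q = 0.2328

0.2328


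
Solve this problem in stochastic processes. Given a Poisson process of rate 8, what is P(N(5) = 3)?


P(N(t)=k) = (lambda*t)^k * exp(-lambda*t) / k!
lambda*t = 40
= 40^3 * exp(-40) / 3!
= 64000 * 4.2484e-18 / 6
= 4.5316e-14

4.5316e-14


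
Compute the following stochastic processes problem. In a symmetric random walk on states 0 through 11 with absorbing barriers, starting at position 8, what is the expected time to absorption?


For symmetric RW on 0,...,N with absorbing barriers, E(i) = i*(N-i)
E(8) = 8 * 3 = 24

24


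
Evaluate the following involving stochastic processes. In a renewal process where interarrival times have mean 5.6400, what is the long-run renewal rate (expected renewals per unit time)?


Long-run renewal rate = 1/E(X)
= 1/5.6400
= 0.1773

0.1773


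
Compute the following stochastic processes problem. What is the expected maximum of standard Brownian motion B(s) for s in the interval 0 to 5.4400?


E(max B(s)) = sqrt(2t/pi)
= sqrt(2*5.4400/pi)
= sqrt(3.4632)
= 1.8610

1.8610


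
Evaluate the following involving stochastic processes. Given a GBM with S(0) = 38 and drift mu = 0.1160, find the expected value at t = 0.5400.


E[S(t)] = S(0) * exp(mu * t)
= 38 * exp(0.1160 * 0.5400)
= 38 * 1.0646
= 40.4565

40.4565


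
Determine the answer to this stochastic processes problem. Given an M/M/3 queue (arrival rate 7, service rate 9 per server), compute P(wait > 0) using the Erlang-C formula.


a = lambda/mu = 0.7778
rho = a/c = 0.2593
Erlang-C formula applied:
C(c,a) = 0.0484

0.0484


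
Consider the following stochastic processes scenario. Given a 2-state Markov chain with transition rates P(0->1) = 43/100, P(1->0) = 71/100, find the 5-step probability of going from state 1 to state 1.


Computing P^5 by matrix multiplication.
P = [[0.5700, 0.4300], [0.7100, 0.2900]]
After raising P to the power 5:
P^5(1,1) = 0.3772

0.3772


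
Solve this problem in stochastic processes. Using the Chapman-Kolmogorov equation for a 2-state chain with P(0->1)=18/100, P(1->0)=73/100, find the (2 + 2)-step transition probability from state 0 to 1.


P^4 = P^2 * P^2
Computing via matrix multiplication of the transition matrix.
Entry (0,1) of P^4 = 0.1978

0.1978


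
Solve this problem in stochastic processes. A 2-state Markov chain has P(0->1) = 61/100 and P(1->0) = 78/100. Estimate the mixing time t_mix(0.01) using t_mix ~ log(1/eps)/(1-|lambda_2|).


lambda_2 = |1 - p01 - p10| = |1 - 0.6100 - 0.7800| = 0.3900
t_mix ~ log(1/eps)/(1 - |lambda_2|)
= log(100)/(1 - 0.3900) = 4.6052/0.6100
= 7.5495

7.5495


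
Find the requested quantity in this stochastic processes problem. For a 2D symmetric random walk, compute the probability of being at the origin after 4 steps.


P = C(4,2)^2 / 4^4
= 6^2 / 256
= 36 / 256
= 0.1406

0.1406


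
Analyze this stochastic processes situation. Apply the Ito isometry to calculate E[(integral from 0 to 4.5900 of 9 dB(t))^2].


By Ito isometry: E[(int f dB)^2] = int f^2 dt
= 9^2 * 4.5900
= 81 * 4.5900 = 371.7900

371.7900


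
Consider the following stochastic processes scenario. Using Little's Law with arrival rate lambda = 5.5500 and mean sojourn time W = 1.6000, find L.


Little's Law: L = lambda * W
= 5.5500 * 1.6000
= 8.8800

8.8800


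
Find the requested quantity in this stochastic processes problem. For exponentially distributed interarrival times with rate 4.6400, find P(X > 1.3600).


P(X > t) = exp(-lambda * t)
= exp(-4.6400 * 1.3600)
= exp(-6.3104) = 0.0018

0.0018


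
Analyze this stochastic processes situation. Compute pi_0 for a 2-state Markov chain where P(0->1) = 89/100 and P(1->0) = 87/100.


Stationary distribution: pi_0 = p10/(p01+p10), pi_1 = p01/(p01+p10)
p01 = 0.8900, p10 = 0.8700
pi_0 = 0.4943

0.4943


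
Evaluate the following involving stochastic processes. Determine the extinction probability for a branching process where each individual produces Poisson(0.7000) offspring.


Since mu = 0.7000 <= 1, extinction probability = 1.

1.0000


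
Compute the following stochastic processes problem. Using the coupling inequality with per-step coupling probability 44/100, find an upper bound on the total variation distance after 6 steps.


TV distance bound <= (1-delta)^n
= (1 - 0.4400)^6
= 0.5600^6
= 0.0308

0.0308


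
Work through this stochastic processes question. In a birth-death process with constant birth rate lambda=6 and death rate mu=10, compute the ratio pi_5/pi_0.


For birth-death process, pi_n/pi_0 = (lambda/mu)^n
= (6/10)^5
= 0.0778

0.0778


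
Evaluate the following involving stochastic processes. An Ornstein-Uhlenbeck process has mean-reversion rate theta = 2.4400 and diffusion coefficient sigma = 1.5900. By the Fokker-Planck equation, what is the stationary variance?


Stationary variance = sigma^2 / (2*theta)
= 1.5900^2 / (2*2.4400)
= 2.5281 / 4.8800
= 0.5181

0.5181


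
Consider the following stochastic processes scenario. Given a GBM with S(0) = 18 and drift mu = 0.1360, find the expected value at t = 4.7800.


E[S(t)] = S(0) * exp(mu * t)
= 18 * exp(0.1360 * 4.7800)
= 18 * 1.9157
= 34.4825

34.4825


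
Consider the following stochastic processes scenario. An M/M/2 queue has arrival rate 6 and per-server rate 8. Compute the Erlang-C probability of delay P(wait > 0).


a = lambda/mu = 0.7500
rho = a/c = 0.3750
Erlang-C formula applied:
C(c,a) = 0.2045

0.2045


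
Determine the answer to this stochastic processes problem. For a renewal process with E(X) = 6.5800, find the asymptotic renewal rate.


Long-run renewal rate = 1/E(X)
= 1/6.5800
= 0.1520

0.1520


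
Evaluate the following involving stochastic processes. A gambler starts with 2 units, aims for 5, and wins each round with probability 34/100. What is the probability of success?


Gambler's ruin formula:
r = q/p = 0.6600/0.3400 = 1.9412
P(win) = (1 - r^i)/(1 - r^N)
= (1 - 1.9412^2)/(1 - 1.9412^5)
= 0.1042

0.1042


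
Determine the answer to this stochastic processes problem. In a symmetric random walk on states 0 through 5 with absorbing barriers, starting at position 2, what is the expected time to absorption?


For symmetric RW on 0,...,N with absorbing barriers, E(i) = i*(N-i)
E(2) = 2 * 3 = 6

6


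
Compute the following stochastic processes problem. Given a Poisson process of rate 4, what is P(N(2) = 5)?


P(N(t)=k) = (lambda*t)^k * exp(-lambda*t) / k!
lambda*t = 8
= 8^5 * exp(-8) / 5!
= 32768 * 3.3546e-04 / 120
= 0.0916

0.0916


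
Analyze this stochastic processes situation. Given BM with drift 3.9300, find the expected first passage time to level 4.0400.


Expected first passage time = a/mu
= 4.0400/3.9300
= 1.0280

1.0280


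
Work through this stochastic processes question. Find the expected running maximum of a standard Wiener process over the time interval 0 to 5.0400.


E(max B(s)) = sqrt(2t/pi)
= sqrt(2*5.0400/pi)
= sqrt(3.2086)
= 1.7912

1.7912


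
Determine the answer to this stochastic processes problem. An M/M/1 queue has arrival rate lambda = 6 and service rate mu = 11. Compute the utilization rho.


rho = lambda/mu
= 6/11
= 0.5455

0.5455


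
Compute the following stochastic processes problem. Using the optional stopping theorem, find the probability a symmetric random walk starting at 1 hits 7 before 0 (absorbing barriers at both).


By optional stopping theorem: E(M at tau) = M(0) = 1
P(hit 7)*7 + P(hit 0)*0 = 1
P(hit 7) = (1 - 0)/(7 - 0) = 1/7 = 0.1429

0.1429


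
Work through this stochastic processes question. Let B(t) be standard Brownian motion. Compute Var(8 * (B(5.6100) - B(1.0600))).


Var(alpha*(B(t)-B(s))) = alpha^2 * (t-s)
= 8^2 * (5.6100 - 1.0600)
= 64 * 4.5500
= 291.2000

291.2000


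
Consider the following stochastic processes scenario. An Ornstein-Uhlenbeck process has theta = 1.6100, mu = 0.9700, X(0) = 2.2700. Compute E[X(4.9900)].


E[X(t)] = mu + (X(0) - mu)*exp(-theta*t)
= 0.9700 + (2.2700 - 0.9700)*exp(-1.6100*4.9900)
= 0.9700 + 1.3000 * 3.2428e-04
= 0.9704

0.9704


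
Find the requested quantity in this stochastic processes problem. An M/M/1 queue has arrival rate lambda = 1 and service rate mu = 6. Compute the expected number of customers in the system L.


rho = 1/6 = 0.1667
L = rho/(1-rho)
= 0.1667/0.8333
= 0.2000

0.2000


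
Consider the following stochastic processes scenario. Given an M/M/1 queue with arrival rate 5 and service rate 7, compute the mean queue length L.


rho = 5/7 = 0.7143
L = rho/(1-rho)
= 0.7143/0.2857
= 2.5000

2.5000


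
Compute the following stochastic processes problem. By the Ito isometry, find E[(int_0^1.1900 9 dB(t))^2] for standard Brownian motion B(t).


By Ito isometry: E[(int f dB)^2] = int f^2 dt
= 9^2 * 1.1900
= 81 * 1.1900 = 96.3900

96.3900


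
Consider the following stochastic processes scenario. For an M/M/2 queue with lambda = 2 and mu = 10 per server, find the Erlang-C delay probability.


a = lambda/mu = 0.2000
rho = a/c = 0.1000
Erlang-C formula applied:
C(c,a) = 0.0182

0.0182


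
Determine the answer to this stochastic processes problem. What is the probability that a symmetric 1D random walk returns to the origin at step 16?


P(S(16) = 0) = C(16,8) / 4^8
= 12870 / 65536
= 0.1964

0.1964


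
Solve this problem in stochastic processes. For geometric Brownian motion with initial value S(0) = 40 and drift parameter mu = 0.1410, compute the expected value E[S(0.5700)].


E[S(t)] = S(0) * exp(mu * t)
= 40 * exp(0.1410 * 0.5700)
= 40 * 1.0837
= 43.3475

43.3475


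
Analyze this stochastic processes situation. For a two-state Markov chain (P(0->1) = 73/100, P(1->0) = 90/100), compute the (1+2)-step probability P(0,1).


P^3 = P^1 * P^2
Computing via matrix multiplication of the transition matrix.
Entry (0,1) of P^3 = 0.5598

0.5598


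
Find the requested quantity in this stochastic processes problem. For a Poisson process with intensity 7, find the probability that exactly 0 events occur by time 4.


P(N(t)=k) = (lambda*t)^k * exp(-lambda*t) / k!
lambda*t = 28
= 28^0 * exp(-28) / 0!
= 1 * 6.9144e-13 / 1
= 6.9144e-13

6.9144e-13


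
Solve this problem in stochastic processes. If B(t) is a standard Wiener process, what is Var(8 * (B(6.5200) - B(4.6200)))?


Var(alpha*(B(t)-B(s))) = alpha^2 * (t-s)
= 8^2 * (6.5200 - 4.6200)
= 64 * 1.9000
= 121.6000

121.6000


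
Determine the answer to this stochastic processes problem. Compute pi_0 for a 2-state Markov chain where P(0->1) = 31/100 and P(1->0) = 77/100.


Stationary distribution: pi_0 = p10/(p01+p10), pi_1 = p01/(p01+p10)
p01 = 0.3100, p10 = 0.7700
pi_0 = 0.7130

0.7130


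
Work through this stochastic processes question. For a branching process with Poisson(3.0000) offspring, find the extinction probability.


Since mu = 3.0000 > 1, extinction prob q < 1.
Solve s = exp(mu*(s-1)) iteratively.
q = 0.0595

0.0595


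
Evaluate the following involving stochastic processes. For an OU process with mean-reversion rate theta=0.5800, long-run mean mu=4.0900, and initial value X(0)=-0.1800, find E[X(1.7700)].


E[X(t)] = mu + (X(0) - mu)*exp(-theta*t)
= 4.0900 + (-0.1800 - 4.0900)*exp(-0.5800*1.7700)
= 4.0900 + -4.2700 * 0.3582
= 2.5604

2.5604


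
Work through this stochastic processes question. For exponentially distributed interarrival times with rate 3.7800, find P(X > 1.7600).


P(X > t) = exp(-lambda * t)
= exp(-3.7800 * 1.7600)
= exp(-6.6528) = 0.0013

0.0013


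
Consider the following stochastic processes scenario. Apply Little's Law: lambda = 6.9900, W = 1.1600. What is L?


Little's Law: L = lambda * W
= 6.9900 * 1.1600
= 8.1084

8.1084


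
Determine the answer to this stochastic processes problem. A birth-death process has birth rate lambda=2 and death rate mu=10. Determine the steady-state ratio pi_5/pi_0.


For birth-death process, pi_n/pi_0 = (lambda/mu)^n
= (2/10)^5
= 3.2000e-04

3.2000e-04


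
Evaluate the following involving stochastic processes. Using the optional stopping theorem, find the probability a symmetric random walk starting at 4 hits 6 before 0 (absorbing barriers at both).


By optional stopping theorem: E(M at tau) = M(0) = 4
P(hit 6)*6 + P(hit 0)*0 = 4
P(hit 6) = (4 - 0)/(6 - 0) = 2/3 = 0.6667

0.6667


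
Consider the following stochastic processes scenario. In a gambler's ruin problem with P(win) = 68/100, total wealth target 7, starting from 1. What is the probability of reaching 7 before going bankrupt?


Gambler's ruin formula:
r = q/p = 0.3200/0.6800 = 0.4706
P(win) = (1 - r^i)/(1 - r^N)
= (1 - 0.4706^1)/(1 - 0.4706^7)
= 0.5321

0.5321


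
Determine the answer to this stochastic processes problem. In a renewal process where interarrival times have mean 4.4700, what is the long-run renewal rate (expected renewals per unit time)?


Long-run renewal rate = 1/E(X)
= 1/4.4700
= 0.2237

0.2237
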